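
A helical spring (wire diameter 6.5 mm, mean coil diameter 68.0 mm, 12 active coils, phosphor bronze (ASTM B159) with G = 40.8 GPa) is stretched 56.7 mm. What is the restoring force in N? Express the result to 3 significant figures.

k = Gd⁴/(8D³N_a) = (40.8×10³)(6.5⁴)/(8·68.0³·12) = 2.4128 N/mm
F = k·δ = 2.4128 × 56.7 = 136.8 N

137 N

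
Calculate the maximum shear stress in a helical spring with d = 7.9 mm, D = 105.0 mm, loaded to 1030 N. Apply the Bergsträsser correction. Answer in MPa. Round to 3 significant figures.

Spring index C = D/d = 105.0/7.9 = 13.2911
K_B = (4C+2)/(4C−3) = 55.165/50.165 = 1.0997
τ₀ = 8FD/(πd³) = 8·1030·105.0/(π·7.9³) = 865200/1548.9 = 558.58 MPa
τ_max = K·τ₀ = 1.0997 × 558.58 = 614.25 MPa

614 MPa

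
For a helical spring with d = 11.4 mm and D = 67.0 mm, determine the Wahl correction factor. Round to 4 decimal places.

C = D/d = 67.0/11.4 = 5.8772
K_W = (4C−1)/(4C−4) + 0.615/C = 22.509/19.509 + 0.1046 = 1.2584

1.2584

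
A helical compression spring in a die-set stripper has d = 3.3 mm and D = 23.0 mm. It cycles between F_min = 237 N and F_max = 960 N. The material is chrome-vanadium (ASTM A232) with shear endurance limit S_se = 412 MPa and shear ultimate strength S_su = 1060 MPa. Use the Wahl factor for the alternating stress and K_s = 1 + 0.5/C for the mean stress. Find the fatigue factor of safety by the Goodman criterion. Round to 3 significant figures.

0.367

C = D/d = 23.0/3.3 = 6.9697; K_W = (4C−1)/(4C−4)+0.615/C = 1.2139; K_s = 1+0.5/C = 1.0717
F_a = (F_max−F_min)/2 = 361.5 N; F_m = (F_max+F_min)/2 = 598.5 N
τ_a = K_W·8F_aD/(πd³) = 1.2139 × 589.16 = 715.17 MPa
τ_m = K_s·8F_mD/(πd³) = 1.0717 × 975.42 = 1045.4 MPa
Goodman: 1/n_f = τ_a/S_se + τ_m/S_su = 715.17/412 + 1045.4/1060 = 1.73584 + 0.98622 = 2.7221
n_f = 1/2.7221 = 0.3674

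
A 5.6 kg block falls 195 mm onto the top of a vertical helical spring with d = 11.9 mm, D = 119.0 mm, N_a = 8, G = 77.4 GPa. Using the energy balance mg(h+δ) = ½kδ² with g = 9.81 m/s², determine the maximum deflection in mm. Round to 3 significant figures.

42.6 mm

k = Gd⁴/(8D³N_a) = (77.4×10³)(11.9⁴)/(8·119.0³·8) = 14.392 N/mm
W = mg = 5.6 × 9.81 = 54.936 N
½kδ² − Wδ − Wh = 0 → δ = (W + √(W² + 2kWh))/k
δ = (54.936 + √(3018 + 308340))/14.392 = (54.936 + 557.99)/14.392 = 42.59 mm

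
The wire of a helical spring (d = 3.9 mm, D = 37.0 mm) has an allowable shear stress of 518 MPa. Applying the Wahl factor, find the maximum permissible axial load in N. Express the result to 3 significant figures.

C = D/d = 37.0/3.9 = 9.4872
K_W = (4C−1)/(4C−4) + 0.615/C = 36.949/33.949 + 0.0648 = 1.1532
τ_max = K·8FD/(πd³) → F_max = τ_allow·πd³/(8DK)
F_max = 518·π·3.9³/(8·37.0·1.1532) = 96532/341.35 = 282.8 N

283 N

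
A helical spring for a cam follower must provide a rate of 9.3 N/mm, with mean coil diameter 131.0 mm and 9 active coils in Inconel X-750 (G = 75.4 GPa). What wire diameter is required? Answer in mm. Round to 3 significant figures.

11.9 mm

d = (8D³N_a·k / G)^(1/4) = (8·131.0³·9·9.3 / (75.4×10³))^0.25
  = (19964)^0.25 = 11.8868 mm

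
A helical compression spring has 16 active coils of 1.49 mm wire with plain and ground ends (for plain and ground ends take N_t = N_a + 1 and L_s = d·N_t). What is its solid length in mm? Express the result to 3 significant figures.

plain and ground ends: N_t = N_a + 1 = 16 + 1 = 17
L_s = d·N_t = 1.49 × 17 = 25.33 mm

25.3 mm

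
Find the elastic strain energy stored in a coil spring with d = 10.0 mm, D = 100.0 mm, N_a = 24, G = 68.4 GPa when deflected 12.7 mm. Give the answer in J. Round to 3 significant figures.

k = Gd⁴/(8D³N_a) = (68.4×10³)(10.0⁴)/(8·100.0³·24) = 3.5625 N/mm
U = ½kδ² = 0.5 × 3.5625 × 12.7² = 287.3 N·mm = 0.2873 J

0.287 J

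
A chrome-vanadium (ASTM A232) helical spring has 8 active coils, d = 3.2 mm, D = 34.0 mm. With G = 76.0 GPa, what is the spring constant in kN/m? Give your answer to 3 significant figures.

3.17 kN/m

k = Gd⁴/(8D³N_a) = (76.0×10³ × 3.2⁴) / (8 × 34.0³ × 8)
  = 7.96918e+06 / 2.51546e+06 = 3.1681 N/mm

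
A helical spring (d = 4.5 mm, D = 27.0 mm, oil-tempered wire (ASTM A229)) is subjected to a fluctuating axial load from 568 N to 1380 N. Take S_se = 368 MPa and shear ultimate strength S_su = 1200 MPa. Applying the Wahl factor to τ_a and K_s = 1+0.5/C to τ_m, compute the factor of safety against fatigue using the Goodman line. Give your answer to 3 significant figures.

0.586

C = D/d = 27.0/4.5 = 6.0000; K_W = (4C−1)/(4C−4)+0.615/C = 1.2525; K_s = 1+0.5/C = 1.0833
F_a = (F_max−F_min)/2 = 406 N; F_m = (F_max+F_min)/2 = 974 N
τ_a = K_W·8F_aD/(πd³) = 1.2525 × 306.33 = 383.68 MPa
τ_m = K_s·8F_mD/(πd³) = 1.0833 × 734.9 = 796.14 MPa
Goodman: 1/n_f = τ_a/S_se + τ_m/S_su = 383.68/368 + 796.14/1200 = 1.04261 + 0.66345 = 1.7061
n_f = 1/1.7061 = 0.5861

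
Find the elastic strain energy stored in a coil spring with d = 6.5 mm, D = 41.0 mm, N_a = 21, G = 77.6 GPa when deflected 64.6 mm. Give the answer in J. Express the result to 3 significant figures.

25.0 J

k = Gd⁴/(8D³N_a) = (77.6×10³)(6.5⁴)/(8·41.0³·21) = 11.963 N/mm
U = ½kδ² = 0.5 × 11.963 × 64.6² = 24963 N·mm = 24.963 J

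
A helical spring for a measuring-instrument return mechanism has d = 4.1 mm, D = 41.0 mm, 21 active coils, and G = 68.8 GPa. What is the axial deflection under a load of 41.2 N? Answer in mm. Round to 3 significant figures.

24.5 mm

k = Gd⁴/(8D³N_a) = (68.8×10³)(4.1⁴)/(8·41.0³·21) = 1.679 N/mm
δ = F/k = 41.2 / 1.679 = 24.538 mm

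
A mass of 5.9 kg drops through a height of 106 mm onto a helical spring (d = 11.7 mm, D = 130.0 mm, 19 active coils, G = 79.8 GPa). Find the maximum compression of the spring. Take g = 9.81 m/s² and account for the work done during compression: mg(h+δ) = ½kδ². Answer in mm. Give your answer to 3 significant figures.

66.8 mm

k = Gd⁴/(8D³N_a) = (79.8×10³)(11.7⁴)/(8·130.0³·19) = 4.4779 N/mm
W = mg = 5.9 × 9.81 = 57.879 N
½kδ² − Wδ − Wh = 0 → δ = (W + √(W² + 2kWh))/k
δ = (57.879 + √(3350 + 54945.2))/4.4779 = (57.879 + 241.44)/4.4779 = 66.845 mm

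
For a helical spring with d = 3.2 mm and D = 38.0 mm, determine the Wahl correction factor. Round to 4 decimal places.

C = D/d = 38.0/3.2 = 11.8750
K_W = (4C−1)/(4C−4) + 0.615/C = 46.500/43.500 + 0.0518 = 1.1208

1.1208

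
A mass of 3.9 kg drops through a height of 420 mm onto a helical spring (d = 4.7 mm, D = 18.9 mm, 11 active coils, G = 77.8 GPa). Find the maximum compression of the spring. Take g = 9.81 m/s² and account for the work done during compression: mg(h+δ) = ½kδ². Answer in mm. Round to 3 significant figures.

23.0 mm

k = Gd⁴/(8D³N_a) = (77.8×10³)(4.7⁴)/(8·18.9³·11) = 63.9 N/mm
W = mg = 3.9 × 9.81 = 38.259 N
½kδ² − Wδ − Wh = 0 → δ = (W + √(W² + 2kWh))/k
δ = (38.259 + √(1463.8 + 2.0536e+06))/63.9 = (38.259 + 1433.5)/63.9 = 23.033 mm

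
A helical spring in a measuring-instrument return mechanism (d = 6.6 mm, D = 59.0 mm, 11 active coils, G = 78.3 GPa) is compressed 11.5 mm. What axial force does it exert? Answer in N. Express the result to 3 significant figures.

k = Gd⁴/(8D³N_a) = (78.3×10³)(6.6⁴)/(8·59.0³·11) = 8.2205 N/mm
F = k·δ = 8.2205 × 11.5 = 94.536 N

94.5 N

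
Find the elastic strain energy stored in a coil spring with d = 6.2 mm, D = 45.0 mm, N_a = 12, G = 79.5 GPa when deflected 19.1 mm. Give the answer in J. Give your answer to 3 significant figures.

k = Gd⁴/(8D³N_a) = (79.5×10³)(6.2⁴)/(8·45.0³·12) = 13.428 N/mm
U = ½kδ² = 0.5 × 13.428 × 19.1² = 2449.4 N·mm = 2.4494 J

2.45 J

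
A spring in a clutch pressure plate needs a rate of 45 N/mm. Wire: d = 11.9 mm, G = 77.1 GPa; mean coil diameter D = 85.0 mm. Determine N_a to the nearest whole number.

N_a = Gd⁴/(8D³k) = (77.1×10³ × 11.9⁴)/(8 × 85.0³ × 45)
    = 1.54612e+09 / 2.21085e+08 = 6.993 → 7 coils

7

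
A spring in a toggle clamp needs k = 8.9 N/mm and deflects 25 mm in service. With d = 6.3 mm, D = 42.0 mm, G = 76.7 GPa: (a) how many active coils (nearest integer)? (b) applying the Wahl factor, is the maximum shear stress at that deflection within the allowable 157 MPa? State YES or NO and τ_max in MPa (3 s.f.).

N_a = Gd⁴/(8D³k) = (76.7×10³)(6.3⁴)/(8·42.0³·8.9) = 22.9 → N_a = 23
Actual rate k = Gd⁴/(8D³·23) = 8.8632 N/mm
Working load F = kδ = 8.8632·25 = 221.58 N
C = 42.0/6.3 = 6.6667; K_W = (4C−1)/(4C−4)+0.615/C = 1.2246
τ_max = K_W·8FD/(πd³) = 1.2246·94.776 = 116.06 MPa
τ_max ≤ 157 MPa → acceptable

(a) 23 coils; (b) YES, τ_max = 116 MPa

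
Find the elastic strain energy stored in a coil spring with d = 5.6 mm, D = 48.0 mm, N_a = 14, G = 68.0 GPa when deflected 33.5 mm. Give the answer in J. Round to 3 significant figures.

k = Gd⁴/(8D³N_a) = (68.0×10³)(5.6⁴)/(8·48.0³·14) = 5.3991 N/mm
U = ½kδ² = 0.5 × 5.3991 × 33.5² = 3029.6 N·mm = 3.0296 J

3.03 J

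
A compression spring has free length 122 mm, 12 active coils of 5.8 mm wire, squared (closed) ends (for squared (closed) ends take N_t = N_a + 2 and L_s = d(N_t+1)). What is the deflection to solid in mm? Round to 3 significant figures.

35.0 mm

N_t = 14; L_s = 5.8·15 = 87 mm
δ_solid = L₀ − L_s = 122 − 87 = 35 mm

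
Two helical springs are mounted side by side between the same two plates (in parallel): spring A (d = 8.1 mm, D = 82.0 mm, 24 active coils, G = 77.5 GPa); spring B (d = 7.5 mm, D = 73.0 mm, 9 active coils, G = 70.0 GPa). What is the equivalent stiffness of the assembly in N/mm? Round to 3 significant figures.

k_A = Gd⁴/(8D³N_a) = (77.5×10³)(8.1⁴)/(8·82.0³·24) = 3.1514 N/mm
k_B = Gd⁴/(8D³N_a) = (70.0×10³)(7.5⁴)/(8·73.0³·9) = 7.9076 N/mm
Parallel: k_eq = 3.1514 + 7.9076 = 11.059 N/mm

11.1 N/mm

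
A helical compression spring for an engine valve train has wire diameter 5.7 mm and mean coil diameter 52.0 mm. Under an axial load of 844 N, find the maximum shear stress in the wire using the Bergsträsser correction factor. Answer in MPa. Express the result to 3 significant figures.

Spring index C = D/d = 52.0/5.7 = 9.1228
K_B = (4C+2)/(4C−3) = 38.491/33.491 = 1.1493
τ₀ = 8FD/(πd³) = 8·844·52.0/(π·5.7³) = 351104/581.8 = 603.48 MPa
τ_max = K·τ₀ = 1.1493 × 603.48 = 693.57 MPa

694 MPa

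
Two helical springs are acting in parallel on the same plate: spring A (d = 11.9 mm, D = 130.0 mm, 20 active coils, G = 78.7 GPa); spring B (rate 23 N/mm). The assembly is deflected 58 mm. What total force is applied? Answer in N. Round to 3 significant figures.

k_A = Gd⁴/(8D³N_a) = (78.7×10³)(11.9⁴)/(8·130.0³·20) = 4.4897 N/mm
Parallel: k_eq = 4.4897 + 23 = 27.49 N/mm
F = k_eq·δ = 27.49·58 = 1594.4 N

1590 N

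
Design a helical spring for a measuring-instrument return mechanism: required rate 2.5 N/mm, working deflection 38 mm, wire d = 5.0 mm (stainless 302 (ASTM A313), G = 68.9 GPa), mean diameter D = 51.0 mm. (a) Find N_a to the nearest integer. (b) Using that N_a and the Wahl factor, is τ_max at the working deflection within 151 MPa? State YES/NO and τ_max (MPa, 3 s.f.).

N_a = Gd⁴/(8D³k) = (68.9×10³)(5.0⁴)/(8·51.0³·2.5) = 16.23 → N_a = 16
Actual rate k = Gd⁴/(8D³·16) = 2.5362 N/mm
Working load F = kδ = 2.5362·38 = 96.375 N
C = 51.0/5.0 = 10.2000; K_W = (4C−1)/(4C−4)+0.615/C = 1.1418
τ_max = K_W·8FD/(πd³) = 1.1418·100.13 = 114.33 MPa
τ_max ≤ 151 MPa → acceptable

(a) 16 coils; (b) YES, τ_max = 114 MPa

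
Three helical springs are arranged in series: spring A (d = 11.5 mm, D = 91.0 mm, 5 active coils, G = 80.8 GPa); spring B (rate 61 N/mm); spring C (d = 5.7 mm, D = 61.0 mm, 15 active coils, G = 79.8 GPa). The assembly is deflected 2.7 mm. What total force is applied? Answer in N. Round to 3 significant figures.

k_A = Gd⁴/(8D³N_a) = (80.8×10³)(11.5⁴)/(8·91.0³·5) = 46.883 N/mm
k_C = Gd⁴/(8D³N_a) = (79.8×10³)(5.7⁴)/(8·61.0³·15) = 3.0927 N/mm
Series: 1/k_eq = 1/46.883 + 1/61 + 1/3.0927 = 0.36107; k_eq = 2.7695 N/mm
F = k_eq·δ = 2.7695·2.7 = 7.4778 N

7.48 N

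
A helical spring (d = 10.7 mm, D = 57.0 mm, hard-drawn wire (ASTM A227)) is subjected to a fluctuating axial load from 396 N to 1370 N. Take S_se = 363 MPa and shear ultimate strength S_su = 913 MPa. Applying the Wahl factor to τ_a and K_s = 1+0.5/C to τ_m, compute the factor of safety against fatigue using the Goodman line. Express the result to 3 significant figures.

3.03

C = D/d = 57.0/10.7 = 5.3271; K_W = (4C−1)/(4C−4)+0.615/C = 1.2888; K_s = 1+0.5/C = 1.0939
F_a = (F_max−F_min)/2 = 487 N; F_m = (F_max+F_min)/2 = 883 N
τ_a = K_W·8F_aD/(πd³) = 1.2888 × 57.702 = 74.365 MPa
τ_m = K_s·8F_mD/(πd³) = 1.0939 × 104.62 = 114.44 MPa
Goodman: 1/n_f = τ_a/S_se + τ_m/S_su = 74.365/363 + 114.44/913 = 0.20486 + 0.12535 = 0.33021
n_f = 1/0.33021 = 3.028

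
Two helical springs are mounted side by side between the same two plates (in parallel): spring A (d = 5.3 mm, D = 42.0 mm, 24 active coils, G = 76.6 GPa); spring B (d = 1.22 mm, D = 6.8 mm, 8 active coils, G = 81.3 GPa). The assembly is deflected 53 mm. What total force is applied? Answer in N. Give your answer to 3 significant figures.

k_A = Gd⁴/(8D³N_a) = (76.6×10³)(5.3⁴)/(8·42.0³·24) = 4.249 N/mm
k_B = Gd⁴/(8D³N_a) = (81.3×10³)(1.22⁴)/(8·6.8³·8) = 8.95 N/mm
Parallel: k_eq = 4.249 + 8.95 = 13.199 N/mm
F = k_eq·δ = 13.199·53 = 699.55 N

700 N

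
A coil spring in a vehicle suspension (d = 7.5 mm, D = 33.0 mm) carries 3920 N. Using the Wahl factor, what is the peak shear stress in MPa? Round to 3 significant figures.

Spring index C = D/d = 33.0/7.5 = 4.4000
K_W = (4C−1)/(4C−4) + 0.615/C = 16.600/13.600 + 0.1398 = 1.3604
τ₀ = 8FD/(πd³) = 8·3920·33.0/(π·7.5³) = 1.03488e+06/1325.4 = 780.83 MPa
τ_max = K·τ₀ = 1.3604 × 780.83 = 1062.2 MPa

1060 MPa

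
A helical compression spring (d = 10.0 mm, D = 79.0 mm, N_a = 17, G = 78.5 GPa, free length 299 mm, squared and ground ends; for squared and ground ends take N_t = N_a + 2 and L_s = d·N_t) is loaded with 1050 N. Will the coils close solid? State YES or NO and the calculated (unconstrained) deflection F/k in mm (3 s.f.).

k = Gd⁴/(8D³N_a) = (78.5×10³)(10.0⁴)/(8·79.0³·17) = 11.707 N/mm
N_t = 19; L_s = 10.0·19 = 190 mm; δ_solid = L₀ − L_s = 299 − 190 = 109 mm
δ = F/k = 1050/11.707 = 89.689 mm
δ < δ_solid → spring does not go solid

NO, δ = 89.7 mm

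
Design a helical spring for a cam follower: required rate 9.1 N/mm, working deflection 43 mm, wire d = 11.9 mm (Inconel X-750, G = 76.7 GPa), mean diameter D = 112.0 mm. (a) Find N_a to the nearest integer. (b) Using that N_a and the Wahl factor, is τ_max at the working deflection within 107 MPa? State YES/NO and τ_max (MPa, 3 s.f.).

N_a = Gd⁴/(8D³k) = (76.7×10³)(11.9⁴)/(8·112.0³·9.1) = 15.04 → N_a = 15
Actual rate k = Gd⁴/(8D³·15) = 9.1232 N/mm
Working load F = kδ = 9.1232·43 = 392.3 N
C = 112.0/11.9 = 9.4118; K_W = (4C−1)/(4C−4)+0.615/C = 1.1545
τ_max = K_W·8FD/(πd³) = 1.1545·66.395 = 76.653 MPa
τ_max ≤ 107 MPa → acceptable

(a) 15 coils; (b) YES, τ_max = 76.7 MPa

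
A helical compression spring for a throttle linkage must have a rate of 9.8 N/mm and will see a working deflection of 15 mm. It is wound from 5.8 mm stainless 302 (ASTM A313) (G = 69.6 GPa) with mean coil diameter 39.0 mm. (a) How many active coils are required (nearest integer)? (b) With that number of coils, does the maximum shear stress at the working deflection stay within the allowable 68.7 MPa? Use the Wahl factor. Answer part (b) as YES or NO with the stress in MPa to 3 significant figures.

(a) 17 coils; (b) NO, τ_max = 91.1 MPa

N_a = Gd⁴/(8D³k) = (69.6×10³)(5.8⁴)/(8·39.0³·9.8) = 16.94 → N_a = 17
Actual rate k = Gd⁴/(8D³·17) = 9.7631 N/mm
Working load F = kδ = 9.7631·15 = 146.45 N
C = 39.0/5.8 = 6.7241; K_W = (4C−1)/(4C−4)+0.615/C = 1.2225
τ_max = K_W·8FD/(πd³) = 1.2225·74.542 = 91.126 MPa
τ_max > 68.7 MPa → exceeds allowable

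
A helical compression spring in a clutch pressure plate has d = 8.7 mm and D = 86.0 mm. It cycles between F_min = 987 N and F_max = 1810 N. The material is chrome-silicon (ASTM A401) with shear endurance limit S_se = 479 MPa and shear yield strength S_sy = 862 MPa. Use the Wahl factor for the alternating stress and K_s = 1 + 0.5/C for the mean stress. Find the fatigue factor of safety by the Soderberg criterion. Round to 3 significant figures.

1.12

C = D/d = 86.0/8.7 = 9.8851; K_W = (4C−1)/(4C−4)+0.615/C = 1.1466; K_s = 1+0.5/C = 1.0506
F_a = (F_max−F_min)/2 = 411.5 N; F_m = (F_max+F_min)/2 = 1398.5 N
τ_a = K_W·8F_aD/(πd³) = 1.1466 × 136.85 = 156.92 MPa
τ_m = K_s·8F_mD/(πd³) = 1.0506 × 465.1 = 488.62 MPa
Soderberg: 1/n_f = τ_a/S_se + τ_m/S_sy = 156.92/479 + 488.62/862 = 0.32759 + 0.56685 = 0.89444
n_f = 1/0.89444 = 1.118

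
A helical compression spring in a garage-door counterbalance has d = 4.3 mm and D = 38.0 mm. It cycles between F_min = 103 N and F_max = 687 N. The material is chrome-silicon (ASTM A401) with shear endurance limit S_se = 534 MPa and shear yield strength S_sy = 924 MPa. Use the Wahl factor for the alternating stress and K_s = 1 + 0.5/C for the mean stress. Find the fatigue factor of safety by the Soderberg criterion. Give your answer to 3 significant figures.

0.755

C = D/d = 38.0/4.3 = 8.8372; K_W = (4C−1)/(4C−4)+0.615/C = 1.1653; K_s = 1+0.5/C = 1.0566
F_a = (F_max−F_min)/2 = 292 N; F_m = (F_max+F_min)/2 = 395 N
τ_a = K_W·8F_aD/(πd³) = 1.1653 × 355.39 = 414.13 MPa
τ_m = K_s·8F_mD/(πd³) = 1.0566 × 480.75 = 507.95 MPa
Soderberg: 1/n_f = τ_a/S_se + τ_m/S_sy = 414.13/534 + 507.95/924 = 0.77552 + 0.54972 = 1.3252
n_f = 1/1.3252 = 0.7546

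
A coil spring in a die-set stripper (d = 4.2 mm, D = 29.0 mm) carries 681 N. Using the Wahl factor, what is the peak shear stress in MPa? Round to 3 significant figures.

Spring index C = D/d = 29.0/4.2 = 6.9048
K_W = (4C−1)/(4C−4) + 0.615/C = 26.619/23.619 + 0.0891 = 1.2161
τ₀ = 8FD/(πd³) = 8·681·29.0/(π·4.2³) = 157992/232.75 = 678.79 MPa
τ_max = K·τ₀ = 1.2161 × 678.79 = 825.47 MPa

825 MPa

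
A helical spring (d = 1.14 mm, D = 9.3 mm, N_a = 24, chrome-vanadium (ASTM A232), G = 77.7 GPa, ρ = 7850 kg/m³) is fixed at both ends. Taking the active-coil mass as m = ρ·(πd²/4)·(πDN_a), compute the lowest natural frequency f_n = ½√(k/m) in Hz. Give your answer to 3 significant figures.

k = Gd⁴/(8D³N_a) = (77.7×10³)(1.14⁴)/(8·9.3³·24) = 0.84975 N/mm = 849.75 N/m
Wire length L = πDN_a = π·9.3·24 = 701.2 mm
m = ρ·(πd²/4)·L = 7850 × 1.0207×10⁻⁶ m² × 0.7012 m = 0.0056184 kg
f_n = ½√(k/m) = 0.5·√(849.75/0.0056184) = 0.5·√(1.5124e+05) = 194.45 Hz

194 Hz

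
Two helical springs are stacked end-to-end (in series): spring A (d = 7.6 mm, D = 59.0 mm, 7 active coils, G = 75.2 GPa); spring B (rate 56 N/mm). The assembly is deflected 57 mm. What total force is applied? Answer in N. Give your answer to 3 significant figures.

k_A = Gd⁴/(8D³N_a) = (75.2×10³)(7.6⁴)/(8·59.0³·7) = 21.814 N/mm
Series: 1/k_eq = 1/21.814 + 1/56 = 0.0637; k_eq = 15.699 N/mm
F = k_eq·δ = 15.699·57 = 894.82 N

895 N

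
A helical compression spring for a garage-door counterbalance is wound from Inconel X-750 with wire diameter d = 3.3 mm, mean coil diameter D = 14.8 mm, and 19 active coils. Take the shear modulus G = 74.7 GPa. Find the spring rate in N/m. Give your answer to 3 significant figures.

k = Gd⁴/(8D³N_a) = (74.7×10³ × 3.3⁴) / (8 × 14.8³ × 19)
  = 8.85883e+06 / 492752 = 17.978 N/mm = 17978 N/m

18000 N/m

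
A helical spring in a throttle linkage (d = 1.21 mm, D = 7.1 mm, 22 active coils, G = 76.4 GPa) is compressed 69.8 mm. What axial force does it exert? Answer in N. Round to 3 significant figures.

k = Gd⁴/(8D³N_a) = (76.4×10³)(1.21⁴)/(8·7.1³·22) = 2.5998 N/mm
F = k·δ = 2.5998 × 69.8 = 181.47 N

181 N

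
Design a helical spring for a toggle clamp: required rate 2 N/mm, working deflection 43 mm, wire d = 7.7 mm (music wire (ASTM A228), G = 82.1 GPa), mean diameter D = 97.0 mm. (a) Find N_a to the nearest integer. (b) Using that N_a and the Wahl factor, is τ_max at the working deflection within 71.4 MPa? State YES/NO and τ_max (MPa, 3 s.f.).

(a) 20 coils; (b) YES, τ_max = 51.2 MPa

N_a = Gd⁴/(8D³k) = (82.1×10³)(7.7⁴)/(8·97.0³·2) = 19.76 → N_a = 20
Actual rate k = Gd⁴/(8D³·20) = 1.9764 N/mm
Working load F = kδ = 1.9764·43 = 84.984 N
C = 97.0/7.7 = 12.5974; K_W = (4C−1)/(4C−4)+0.615/C = 1.1135
τ_max = K_W·8FD/(πd³) = 1.1135·45.981 = 51.199 MPa
τ_max ≤ 71.4 MPa → acceptable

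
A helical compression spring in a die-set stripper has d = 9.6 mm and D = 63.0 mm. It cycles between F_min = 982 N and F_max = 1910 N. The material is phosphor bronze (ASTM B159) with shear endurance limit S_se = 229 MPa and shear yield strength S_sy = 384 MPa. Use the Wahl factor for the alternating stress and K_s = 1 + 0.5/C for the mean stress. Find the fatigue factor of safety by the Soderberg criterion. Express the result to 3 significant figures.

C = D/d = 63.0/9.6 = 6.5625; K_W = (4C−1)/(4C−4)+0.615/C = 1.2285; K_s = 1+0.5/C = 1.0762
F_a = (F_max−F_min)/2 = 464 N; F_m = (F_max+F_min)/2 = 1446 N
τ_a = K_W·8F_aD/(πd³) = 1.2285 × 84.137 = 103.37 MPa
τ_m = K_s·8F_mD/(πd³) = 1.0762 × 262.2 = 282.18 MPa
Soderberg: 1/n_f = τ_a/S_se + τ_m/S_sy = 103.37/229 + 282.18/384 = 0.45138 + 0.73484 = 1.1862
n_f = 1/1.1862 = 0.843

0.843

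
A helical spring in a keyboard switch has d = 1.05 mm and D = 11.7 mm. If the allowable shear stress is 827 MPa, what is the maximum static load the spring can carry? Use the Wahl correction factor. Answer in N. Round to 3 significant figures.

28.5 N

C = D/d = 11.7/1.05 = 11.1429
K_W = (4C−1)/(4C−4) + 0.615/C = 43.571/40.571 + 0.0552 = 1.1291
τ_max = K·8FD/(πd³) → F_max = τ_allow·πd³/(8DK)
F_max = 827·π·1.05³/(8·11.7·1.1291) = 3007.6/105.69 = 28.458 N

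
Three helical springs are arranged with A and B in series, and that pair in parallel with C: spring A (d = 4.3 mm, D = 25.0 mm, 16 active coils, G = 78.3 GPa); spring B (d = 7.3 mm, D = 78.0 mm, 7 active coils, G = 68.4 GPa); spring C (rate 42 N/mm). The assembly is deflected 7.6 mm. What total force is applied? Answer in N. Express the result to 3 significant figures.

355 N

k_A = Gd⁴/(8D³N_a) = (78.3×10³)(4.3⁴)/(8·25.0³·16) = 13.385 N/mm
k_B = Gd⁴/(8D³N_a) = (68.4×10³)(7.3⁴)/(8·78.0³·7) = 7.3093 N/mm
Springs A,B series: k_AB = 1/(1/13.385+1/7.3093) = 4.7276 N/mm; parallel with C: k_eq = 4.7276+42 = 46.728 N/mm
F = k_eq·δ = 46.728·7.6 = 355.13 N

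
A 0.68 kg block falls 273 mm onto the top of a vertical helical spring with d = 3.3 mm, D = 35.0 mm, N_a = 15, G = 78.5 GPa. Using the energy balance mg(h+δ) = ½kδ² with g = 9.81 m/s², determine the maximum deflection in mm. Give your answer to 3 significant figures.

48.7 mm

k = Gd⁴/(8D³N_a) = (78.5×10³)(3.3⁴)/(8·35.0³·15) = 1.8094 N/mm
W = mg = 0.68 × 9.81 = 6.6708 N
½kδ² − Wδ − Wh = 0 → δ = (W + √(W² + 2kWh))/k
δ = (6.6708 + √(44.5 + 6590.38))/1.8094 = (6.6708 + 81.455)/1.8094 = 48.704 mm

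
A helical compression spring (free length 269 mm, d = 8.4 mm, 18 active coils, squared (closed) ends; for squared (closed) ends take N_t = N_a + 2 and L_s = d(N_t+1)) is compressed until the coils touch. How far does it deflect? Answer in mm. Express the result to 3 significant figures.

N_t = 20; L_s = 8.4·21 = 176.4 mm
δ_solid = L₀ − L_s = 269 − 176.4 = 92.6 mm

92.6 mm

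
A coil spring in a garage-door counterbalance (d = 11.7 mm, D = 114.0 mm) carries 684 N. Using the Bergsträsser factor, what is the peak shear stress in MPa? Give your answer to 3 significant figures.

141 MPa

Spring index C = D/d = 114.0/11.7 = 9.7436
K_B = (4C+2)/(4C−3) = 40.974/35.974 = 1.1390
τ₀ = 8FD/(πd³) = 8·684·114.0/(π·11.7³) = 623808/5031.6 = 123.98 MPa
τ_max = K·τ₀ = 1.1390 × 123.98 = 141.21 MPa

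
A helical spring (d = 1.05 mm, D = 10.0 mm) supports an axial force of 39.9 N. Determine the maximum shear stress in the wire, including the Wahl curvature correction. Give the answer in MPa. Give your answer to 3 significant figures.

1010 MPa

Spring index C = D/d = 10.0/1.05 = 9.5238
K_W = (4C−1)/(4C−4) + 0.615/C = 37.095/34.095 + 0.0646 = 1.1526
τ₀ = 8FD/(πd³) = 8·39.9·10.0/(π·1.05³) = 3192/3.6368 = 877.7 MPa
τ_max = K·τ₀ = 1.1526 × 877.7 = 1011.6 MPa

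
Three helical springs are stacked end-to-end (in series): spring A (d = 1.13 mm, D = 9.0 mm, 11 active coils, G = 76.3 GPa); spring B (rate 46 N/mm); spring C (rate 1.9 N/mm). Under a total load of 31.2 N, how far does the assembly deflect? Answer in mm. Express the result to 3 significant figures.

33.2 mm

k_A = Gd⁴/(8D³N_a) = (76.3×10³)(1.13⁴)/(8·9.0³·11) = 1.9392 N/mm
Series: 1/k_eq = 1/1.9392 + 1/46 + 1/1.9 = 1.0637; k_eq = 0.94009 N/mm
δ = F/k_eq = 31.2/0.94009 = 33.188 mm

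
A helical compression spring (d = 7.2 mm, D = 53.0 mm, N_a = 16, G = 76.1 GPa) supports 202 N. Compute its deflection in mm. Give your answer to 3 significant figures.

k = Gd⁴/(8D³N_a) = (76.1×10³)(7.2⁴)/(8·53.0³·16) = 10.732 N/mm
δ = F/k = 202 / 10.732 = 18.822 mm

18.8 mm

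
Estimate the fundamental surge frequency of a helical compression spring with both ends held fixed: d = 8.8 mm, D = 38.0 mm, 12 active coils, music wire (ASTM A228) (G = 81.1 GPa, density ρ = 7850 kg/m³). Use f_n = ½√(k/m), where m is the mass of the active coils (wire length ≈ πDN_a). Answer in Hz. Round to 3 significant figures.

184 Hz

k = Gd⁴/(8D³N_a) = (81.1×10³)(8.8⁴)/(8·38.0³·12) = 92.327 N/mm = 92327 N/m
Wire length L = πDN_a = π·38.0·12 = 1432.6 mm
m = ρ·(πd²/4)·L = 7850 × 60.821×10⁻⁶ m² × 1.4326 m = 0.68397 kg
f_n = ½√(k/m) = 0.5·√(92327/0.68397) = 0.5·√(1.3499e+05) = 183.7 Hz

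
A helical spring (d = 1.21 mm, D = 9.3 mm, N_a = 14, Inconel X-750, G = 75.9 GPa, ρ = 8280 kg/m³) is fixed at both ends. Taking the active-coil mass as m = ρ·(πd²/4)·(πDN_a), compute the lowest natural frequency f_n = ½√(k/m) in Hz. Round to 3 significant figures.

340 Hz

k = Gd⁴/(8D³N_a) = (75.9×10³)(1.21⁴)/(8·9.3³·14) = 1.806 N/mm = 1806 N/m
Wire length L = πDN_a = π·9.3·14 = 409.04 mm
m = ρ·(πd²/4)·L = 8280 × 1.1499×10⁻⁶ m² × 0.40904 m = 0.0038945 kg
f_n = ½√(k/m) = 0.5·√(1806/0.0038945) = 0.5·√(4.6373e+05) = 340.49 Hz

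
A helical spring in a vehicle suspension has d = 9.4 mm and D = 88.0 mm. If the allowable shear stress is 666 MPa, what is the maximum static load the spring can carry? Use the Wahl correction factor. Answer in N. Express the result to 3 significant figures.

C = D/d = 88.0/9.4 = 9.3617
K_W = (4C−1)/(4C−4) + 0.615/C = 36.447/33.447 + 0.0657 = 1.1554
τ_max = K·8FD/(πd³) → F_max = τ_allow·πd³/(8DK)
F_max = 666·π·9.4³/(8·88.0·1.1554) = 1.7378e+06/813.39 = 2136.5 N

2140 N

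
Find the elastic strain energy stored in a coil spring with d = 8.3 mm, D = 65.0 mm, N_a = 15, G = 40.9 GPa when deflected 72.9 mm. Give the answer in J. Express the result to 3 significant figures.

k = Gd⁴/(8D³N_a) = (40.9×10³)(8.3⁴)/(8·65.0³·15) = 5.89 N/mm
U = ½kδ² = 0.5 × 5.89 × 72.9² = 15651 N·mm = 15.651 J

15.7 J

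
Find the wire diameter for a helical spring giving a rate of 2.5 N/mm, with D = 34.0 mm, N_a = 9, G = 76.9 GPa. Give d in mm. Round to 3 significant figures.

d = (8D³N_a·k / G)^(1/4) = (8·34.0³·9·2.5 / (76.9×10³))^0.25
  = (91.999)^0.25 = 3.0970 mm

3.10 mm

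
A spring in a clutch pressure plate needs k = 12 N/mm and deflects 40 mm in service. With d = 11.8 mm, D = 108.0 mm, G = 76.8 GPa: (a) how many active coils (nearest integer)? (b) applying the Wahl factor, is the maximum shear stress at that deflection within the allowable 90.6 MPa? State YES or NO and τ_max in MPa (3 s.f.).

N_a = Gd⁴/(8D³k) = (76.8×10³)(11.8⁴)/(8·108.0³·12) = 12.31 → N_a = 12
Actual rate k = Gd⁴/(8D³·12) = 12.313 N/mm
Working load F = kδ = 12.313·40 = 492.5 N
C = 108.0/11.8 = 9.1525; K_W = (4C−1)/(4C−4)+0.615/C = 1.1592
τ_max = K_W·8FD/(πd³) = 1.1592·82.437 = 95.561 MPa
τ_max > 90.6 MPa → exceeds allowable

(a) 12 coils; (b) NO, τ_max = 95.6 MPa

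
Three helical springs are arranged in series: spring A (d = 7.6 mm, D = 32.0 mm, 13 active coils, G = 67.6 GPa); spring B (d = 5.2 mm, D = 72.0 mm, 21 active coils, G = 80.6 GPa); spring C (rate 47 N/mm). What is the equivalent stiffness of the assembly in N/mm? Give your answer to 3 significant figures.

k_A = Gd⁴/(8D³N_a) = (67.6×10³)(7.6⁴)/(8·32.0³·13) = 66.179 N/mm
k_B = Gd⁴/(8D³N_a) = (80.6×10³)(5.2⁴)/(8·72.0³·21) = 0.93981 N/mm
Series: 1/k_eq = 1/66.179 + 1/0.93981 + 1/47 = 1.1004; k_eq = 0.90874 N/mm

0.909 N/mm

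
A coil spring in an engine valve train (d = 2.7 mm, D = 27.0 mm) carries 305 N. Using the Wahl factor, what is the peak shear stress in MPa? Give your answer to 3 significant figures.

1220 MPa

Spring index C = D/d = 27.0/2.7 = 10.0000
K_W = (4C−1)/(4C−4) + 0.615/C = 39.000/36.000 + 0.0615 = 1.1448
τ₀ = 8FD/(πd³) = 8·305·27.0/(π·2.7³) = 65880/61.836 = 1065.4 MPa
τ_max = K·τ₀ = 1.1448 × 1065.4 = 1219.7 MPa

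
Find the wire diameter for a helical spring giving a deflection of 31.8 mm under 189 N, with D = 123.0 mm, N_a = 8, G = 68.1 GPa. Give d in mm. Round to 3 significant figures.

10.1 mm

Required rate k = F/δ = 189/31.8 = 5.9434 N/mm
d = (8D³N_a·k / G)^(1/4) = (8·123.0³·8·5.9434 / (68.1×10³))^0.25
  = (10394)^0.25 = 10.0971 mm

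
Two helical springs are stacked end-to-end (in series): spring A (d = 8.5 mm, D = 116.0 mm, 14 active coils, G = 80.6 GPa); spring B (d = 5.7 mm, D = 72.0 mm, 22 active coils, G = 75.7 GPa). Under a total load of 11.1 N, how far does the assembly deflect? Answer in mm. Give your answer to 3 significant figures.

k_A = Gd⁴/(8D³N_a) = (80.6×10³)(8.5⁴)/(8·116.0³·14) = 2.4067 N/mm
k_B = Gd⁴/(8D³N_a) = (75.7×10³)(5.7⁴)/(8·72.0³·22) = 1.2164 N/mm
Series: 1/k_eq = 1/2.4067 + 1/1.2164 = 1.2376; k_eq = 0.80802 N/mm
δ = F/k_eq = 11.1/0.80802 = 13.737 mm

13.7 mm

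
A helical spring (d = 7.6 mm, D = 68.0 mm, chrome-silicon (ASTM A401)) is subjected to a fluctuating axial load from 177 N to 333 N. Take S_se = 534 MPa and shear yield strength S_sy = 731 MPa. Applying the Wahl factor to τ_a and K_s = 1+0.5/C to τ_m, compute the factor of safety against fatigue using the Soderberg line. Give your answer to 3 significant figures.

C = D/d = 68.0/7.6 = 8.9474; K_W = (4C−1)/(4C−4)+0.615/C = 1.1631; K_s = 1+0.5/C = 1.0559
F_a = (F_max−F_min)/2 = 78 N; F_m = (F_max+F_min)/2 = 255 N
τ_a = K_W·8F_aD/(πd³) = 1.1631 × 30.768 = 35.787 MPa
τ_m = K_s·8F_mD/(πd³) = 1.0559 × 100.59 = 106.21 MPa
Soderberg: 1/n_f = τ_a/S_se + τ_m/S_sy = 35.787/534 + 106.21/731 = 0.06702 + 0.14529 = 0.21231
n_f = 1/0.21231 = 4.71

4.71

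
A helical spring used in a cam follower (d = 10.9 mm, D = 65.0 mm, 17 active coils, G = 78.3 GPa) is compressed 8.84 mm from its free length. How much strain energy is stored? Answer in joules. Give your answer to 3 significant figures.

1.16 J

k = Gd⁴/(8D³N_a) = (78.3×10³)(10.9⁴)/(8·65.0³·17) = 29.593 N/mm
U = ½kδ² = 0.5 × 29.593 × 8.84² = 1156.3 N·mm = 1.1563 J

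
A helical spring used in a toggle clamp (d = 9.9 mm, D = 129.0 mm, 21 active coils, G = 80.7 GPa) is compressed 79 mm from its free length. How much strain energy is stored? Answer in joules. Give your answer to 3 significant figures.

k = Gd⁴/(8D³N_a) = (80.7×10³)(9.9⁴)/(8·129.0³·21) = 2.1495 N/mm
U = ½kδ² = 0.5 × 2.1495 × 79² = 6707.5 N·mm = 6.7075 J

6.71 J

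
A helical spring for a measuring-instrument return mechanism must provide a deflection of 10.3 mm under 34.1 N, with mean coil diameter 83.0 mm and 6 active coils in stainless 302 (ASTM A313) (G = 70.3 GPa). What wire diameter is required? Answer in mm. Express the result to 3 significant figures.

Required rate k = F/δ = 34.1/10.3 = 3.3107 N/mm
d = (8D³N_a·k / G)^(1/4) = (8·83.0³·6·3.3107 / (70.3×10³))^0.25
  = (1292.5)^0.25 = 5.9960 mm

6.00 mm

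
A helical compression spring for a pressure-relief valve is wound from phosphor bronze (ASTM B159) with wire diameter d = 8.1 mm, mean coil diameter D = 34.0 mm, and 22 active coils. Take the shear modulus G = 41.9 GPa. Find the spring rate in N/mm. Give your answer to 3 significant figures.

26.1 N/mm

k = Gd⁴/(8D³N_a) = (41.9×10³ × 8.1⁴) / (8 × 34.0³ × 22)
  = 1.80366e+08 / 6.9175e+06 = 26.074 N/mm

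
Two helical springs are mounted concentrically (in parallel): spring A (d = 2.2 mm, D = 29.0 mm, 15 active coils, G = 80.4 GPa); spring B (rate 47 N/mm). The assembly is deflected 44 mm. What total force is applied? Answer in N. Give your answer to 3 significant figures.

k_A = Gd⁴/(8D³N_a) = (80.4×10³)(2.2⁴)/(8·29.0³·15) = 0.64353 N/mm
Parallel: k_eq = 0.64353 + 47 = 47.644 N/mm
F = k_eq·δ = 47.644·44 = 2096.3 N

2100 N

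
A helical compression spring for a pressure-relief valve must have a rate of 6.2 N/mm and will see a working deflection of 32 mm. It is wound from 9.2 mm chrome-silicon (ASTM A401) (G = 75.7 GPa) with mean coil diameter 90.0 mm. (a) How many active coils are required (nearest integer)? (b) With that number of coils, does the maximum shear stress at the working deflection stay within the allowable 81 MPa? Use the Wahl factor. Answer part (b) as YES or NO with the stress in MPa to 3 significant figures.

N_a = Gd⁴/(8D³k) = (75.7×10³)(9.2⁴)/(8·90.0³·6.2) = 15 → N_a = 15
Actual rate k = Gd⁴/(8D³·15) = 6.1992 N/mm
Working load F = kδ = 6.1992·32 = 198.38 N
C = 90.0/9.2 = 9.7826; K_W = (4C−1)/(4C−4)+0.615/C = 1.1483
τ_max = K_W·8FD/(πd³) = 1.1483·58.386 = 67.042 MPa
τ_max ≤ 81 MPa → acceptable

(a) 15 coils; (b) YES, τ_max = 67.0 MPa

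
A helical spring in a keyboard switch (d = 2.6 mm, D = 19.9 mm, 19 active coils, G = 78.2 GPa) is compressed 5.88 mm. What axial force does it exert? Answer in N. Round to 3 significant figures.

k = Gd⁴/(8D³N_a) = (78.2×10³)(2.6⁴)/(8·19.9³·19) = 2.9833 N/mm
F = k·δ = 2.9833 × 5.88 = 17.542 N

17.5 N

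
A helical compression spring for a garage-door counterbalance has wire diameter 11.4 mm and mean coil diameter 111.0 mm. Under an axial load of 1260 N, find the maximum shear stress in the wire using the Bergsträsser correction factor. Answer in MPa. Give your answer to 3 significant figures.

Spring index C = D/d = 111.0/11.4 = 9.7368
K_B = (4C+2)/(4C−3) = 40.947/35.947 = 1.1391
τ₀ = 8FD/(πd³) = 8·1260·111.0/(π·11.4³) = 1.11888e+06/4654.4 = 240.39 MPa
τ_max = K·τ₀ = 1.1391 × 240.39 = 273.83 MPa

274 MPa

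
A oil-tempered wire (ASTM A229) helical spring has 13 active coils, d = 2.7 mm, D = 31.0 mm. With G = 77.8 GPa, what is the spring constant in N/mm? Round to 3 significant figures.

k = Gd⁴/(8D³N_a) = (77.8×10³ × 2.7⁴) / (8 × 31.0³ × 13)
  = 4.13461e+06 / 3.09826e+06 = 1.3345 N/mm

1.33 N/mm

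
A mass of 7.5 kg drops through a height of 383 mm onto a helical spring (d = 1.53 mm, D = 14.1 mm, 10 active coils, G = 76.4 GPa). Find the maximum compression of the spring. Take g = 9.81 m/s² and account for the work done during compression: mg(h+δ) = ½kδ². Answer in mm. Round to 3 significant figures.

218 mm

k = Gd⁴/(8D³N_a) = (76.4×10³)(1.53⁴)/(8·14.1³·10) = 1.8669 N/mm
W = mg = 7.5 × 9.81 = 73.575 N
½kδ² − Wδ − Wh = 0 → δ = (W + √(W² + 2kWh))/k
δ = (73.575 + √(5413.3 + 105213))/1.8669 = (73.575 + 332.61)/1.8669 = 217.57 mm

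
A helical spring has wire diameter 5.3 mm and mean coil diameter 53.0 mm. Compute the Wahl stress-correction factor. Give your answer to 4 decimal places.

1.1448

C = D/d = 53.0/5.3 = 10.0000
K_W = (4C−1)/(4C−4) + 0.615/C = 39.000/36.000 + 0.0615 = 1.1448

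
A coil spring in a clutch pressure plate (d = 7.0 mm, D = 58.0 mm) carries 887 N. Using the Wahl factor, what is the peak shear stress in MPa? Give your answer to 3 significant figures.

450 MPa

Spring index C = D/d = 58.0/7.0 = 8.2857
K_W = (4C−1)/(4C−4) + 0.615/C = 32.143/29.143 + 0.0742 = 1.1772
τ₀ = 8FD/(πd³) = 8·887·58.0/(π·7.0³) = 411568/1077.6 = 381.94 MPa
τ_max = K·τ₀ = 1.1772 × 381.94 = 449.61 MPa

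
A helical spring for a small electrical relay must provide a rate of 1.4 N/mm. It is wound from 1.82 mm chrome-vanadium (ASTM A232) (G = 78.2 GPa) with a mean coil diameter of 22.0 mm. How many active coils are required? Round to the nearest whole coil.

7

N_a = Gd⁴/(8D³k) = (78.2×10³ × 1.82⁴)/(8 × 22.0³ × 1.4)
    = 858010 / 119258 = 7.195 → 7 coils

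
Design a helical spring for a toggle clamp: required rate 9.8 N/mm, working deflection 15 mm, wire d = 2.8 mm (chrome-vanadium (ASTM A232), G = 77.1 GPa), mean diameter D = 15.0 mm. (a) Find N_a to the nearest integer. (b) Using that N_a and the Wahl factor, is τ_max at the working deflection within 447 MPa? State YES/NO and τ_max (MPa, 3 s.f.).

N_a = Gd⁴/(8D³k) = (77.1×10³)(2.8⁴)/(8·15.0³·9.8) = 17.91 → N_a = 18
Actual rate k = Gd⁴/(8D³·18) = 9.751 N/mm
Working load F = kδ = 9.751·15 = 146.27 N
C = 15.0/2.8 = 5.3571; K_W = (4C−1)/(4C−4)+0.615/C = 1.2869
τ_max = K_W·8FD/(πd³) = 1.2869·254.51 = 327.53 MPa
τ_max ≤ 447 MPa → acceptable

(a) 18 coils; (b) YES, τ_max = 328 MPa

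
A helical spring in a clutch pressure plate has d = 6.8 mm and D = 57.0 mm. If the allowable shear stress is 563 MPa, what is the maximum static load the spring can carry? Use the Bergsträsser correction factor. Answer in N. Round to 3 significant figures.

C = D/d = 57.0/6.8 = 8.3824
K_B = (4C+2)/(4C−3) = 35.529/30.529 = 1.1638
τ_max = K·8FD/(πd³) → F_max = τ_allow·πd³/(8DK)
F_max = 563·π·6.8³/(8·57.0·1.1638) = 5.5614e+05/530.68 = 1048 N

1050 N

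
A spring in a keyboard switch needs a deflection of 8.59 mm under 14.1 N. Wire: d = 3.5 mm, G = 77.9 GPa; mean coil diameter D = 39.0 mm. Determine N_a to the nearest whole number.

15

Required rate k = F/δ = 14.1/8.59 = 1.6414 N/mm
N_a = Gd⁴/(8D³k) = (77.9×10³ × 3.5⁴)/(8 × 39.0³ × 1.6414)
    = 1.16899e+07 / 778950 = 15.01 → 15 coils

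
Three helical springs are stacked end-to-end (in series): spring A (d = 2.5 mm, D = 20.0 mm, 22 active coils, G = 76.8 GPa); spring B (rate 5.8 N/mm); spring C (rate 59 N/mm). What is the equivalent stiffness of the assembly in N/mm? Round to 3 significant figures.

1.52 N/mm

k_A = Gd⁴/(8D³N_a) = (76.8×10³)(2.5⁴)/(8·20.0³·22) = 2.1307 N/mm
Series: 1/k_eq = 1/2.1307 + 1/5.8 + 1/59 = 0.6587; k_eq = 1.5182 N/mm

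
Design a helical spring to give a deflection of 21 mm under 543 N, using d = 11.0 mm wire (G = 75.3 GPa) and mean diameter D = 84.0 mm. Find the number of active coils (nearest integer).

Required rate k = F/δ = 543/21 = 25.857 N/mm
N_a = Gd⁴/(8D³k) = (75.3×10³ × 11.0⁴)/(8 × 84.0³ × 25.857)
    = 1.10247e+09 / 1.22605e+08 = 8.992 → 9 coils

9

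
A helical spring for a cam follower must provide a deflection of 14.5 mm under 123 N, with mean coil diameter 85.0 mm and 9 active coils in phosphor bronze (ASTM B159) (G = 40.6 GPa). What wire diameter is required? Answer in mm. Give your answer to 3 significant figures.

9.80 mm

Required rate k = F/δ = 123/14.5 = 8.4828 N/mm
d = (8D³N_a·k / G)^(1/4) = (8·85.0³·9·8.4828 / (40.6×10³))^0.25
  = (9238.5)^0.25 = 9.8039 mm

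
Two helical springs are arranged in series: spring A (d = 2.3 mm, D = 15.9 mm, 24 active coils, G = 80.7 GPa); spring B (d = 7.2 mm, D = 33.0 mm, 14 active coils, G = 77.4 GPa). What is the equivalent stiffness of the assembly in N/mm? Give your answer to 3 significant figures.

2.77 N/mm

k_A = Gd⁴/(8D³N_a) = (80.7×10³)(2.3⁴)/(8·15.9³·24) = 2.9261 N/mm
k_B = Gd⁴/(8D³N_a) = (77.4×10³)(7.2⁴)/(8·33.0³·14) = 51.679 N/mm
Series: 1/k_eq = 1/2.9261 + 1/51.679 = 0.3611; k_eq = 2.7693 N/mm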